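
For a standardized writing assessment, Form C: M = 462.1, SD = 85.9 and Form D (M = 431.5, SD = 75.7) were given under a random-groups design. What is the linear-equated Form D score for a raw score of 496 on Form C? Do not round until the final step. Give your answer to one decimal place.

461.4

Linear equating: y = (SD_Y/SD_X)(x − M_X) + M_Y
y = (75.7/85.9)(496 − 462.1) + 431.5
y = 0.881257 × 33.9 + 431.5 = 29.8746 + 431.5 = 461.4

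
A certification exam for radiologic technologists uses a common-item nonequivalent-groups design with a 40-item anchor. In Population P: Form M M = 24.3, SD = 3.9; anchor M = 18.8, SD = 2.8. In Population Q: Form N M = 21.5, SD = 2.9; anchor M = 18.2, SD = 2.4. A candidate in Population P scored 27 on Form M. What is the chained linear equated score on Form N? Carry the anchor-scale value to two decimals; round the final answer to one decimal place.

Form M → anchor (Population P): v = (2.8/3.9)(27 − 24.3) + 18.8 = 20.74
anchor → Form N (Population Q): y = (2.9/2.4)(20.74 − 18.2) + 21.5 = 24.6

24.6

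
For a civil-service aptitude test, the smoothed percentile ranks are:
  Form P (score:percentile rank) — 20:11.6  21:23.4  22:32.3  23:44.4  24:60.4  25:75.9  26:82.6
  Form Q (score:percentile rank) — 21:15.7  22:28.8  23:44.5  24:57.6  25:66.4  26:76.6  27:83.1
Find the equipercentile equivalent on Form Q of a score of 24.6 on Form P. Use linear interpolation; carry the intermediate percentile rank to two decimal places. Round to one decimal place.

25.3

PR of 24.6 on Form P: 60.4 + (24.6 − 24)/(25 − 24) × (75.9 − 60.4) = 69.70
On Form Q, PR 69.70 falls between score 25 (PR 66.4) and 26 (PR 76.6).
Interpolate: 25 + (69.70 − 66.4)/(76.6 − 66.4) × (26 − 25) = 25.3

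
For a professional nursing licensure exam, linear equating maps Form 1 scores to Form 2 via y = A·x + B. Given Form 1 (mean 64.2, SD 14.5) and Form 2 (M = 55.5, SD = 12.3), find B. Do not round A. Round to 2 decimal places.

1.04

A = SD_Y / SD_X = 12.3 / 14.5 = 0.848276
B = M_Y − A·M_X = 55.5 − 0.848276 × 64.2 = 1.04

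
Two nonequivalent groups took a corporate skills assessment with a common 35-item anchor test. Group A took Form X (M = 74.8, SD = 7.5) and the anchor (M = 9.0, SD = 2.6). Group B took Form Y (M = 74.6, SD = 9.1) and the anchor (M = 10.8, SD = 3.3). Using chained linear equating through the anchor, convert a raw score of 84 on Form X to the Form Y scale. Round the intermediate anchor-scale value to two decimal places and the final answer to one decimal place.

Form X → anchor (Group A): v = (2.6/7.5)(84 − 74.8) + 9.0 = 12.19
anchor → Form Y (Group B): y = (9.1/3.3)(12.19 − 10.8) + 74.6 = 78.4

78.4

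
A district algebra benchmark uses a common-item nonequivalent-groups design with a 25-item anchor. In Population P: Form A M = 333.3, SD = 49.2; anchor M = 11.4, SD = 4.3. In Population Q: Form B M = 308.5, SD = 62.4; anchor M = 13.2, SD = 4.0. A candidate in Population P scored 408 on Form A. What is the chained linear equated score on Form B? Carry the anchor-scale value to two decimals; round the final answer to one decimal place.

Form A → anchor (Population P): v = (4.3/49.2)(408 − 333.3) + 11.4 = 17.93
anchor → Form B (Population Q): y = (62.4/4.0)(17.93 − 13.2) + 308.5 = 382.3

382.3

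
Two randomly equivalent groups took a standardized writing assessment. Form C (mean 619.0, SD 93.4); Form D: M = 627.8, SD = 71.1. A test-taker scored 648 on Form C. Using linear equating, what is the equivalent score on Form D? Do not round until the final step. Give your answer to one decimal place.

649.9

Linear equating: y = (SD_Y/SD_X)(x − M_X) + M_Y
y = (71.1/93.4)(648 − 619.0) + 627.8
y = 0.761242 × 29.0 + 627.8 = 22.0760 + 627.8 = 649.9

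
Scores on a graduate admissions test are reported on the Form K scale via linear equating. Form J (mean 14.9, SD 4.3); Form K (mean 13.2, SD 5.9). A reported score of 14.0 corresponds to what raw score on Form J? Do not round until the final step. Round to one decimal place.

Invert y = (SD_Y/SD_X)(x − M_X) + M_Y:
x = (SD_X/SD_Y)(y − M_Y) + M_X = (4.3/5.9)(14.0 − 13.2) + 14.9
x = 0.728814 × 0.800 + 14.9 = 15.5

15.5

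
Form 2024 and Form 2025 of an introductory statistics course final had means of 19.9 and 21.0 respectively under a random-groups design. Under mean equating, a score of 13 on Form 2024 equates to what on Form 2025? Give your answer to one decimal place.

Mean equating: y = x + (M_Y − M_X) = 13 + (21.0 − 19.9) = 14.1

14.1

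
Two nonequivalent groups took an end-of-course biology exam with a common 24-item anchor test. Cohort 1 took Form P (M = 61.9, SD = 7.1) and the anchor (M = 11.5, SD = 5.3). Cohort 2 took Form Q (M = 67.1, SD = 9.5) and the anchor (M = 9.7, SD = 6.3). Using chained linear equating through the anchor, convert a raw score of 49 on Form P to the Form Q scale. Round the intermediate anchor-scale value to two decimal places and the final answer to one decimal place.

55.3

Form P → anchor (Cohort 1): v = (5.3/7.1)(49 − 61.9) + 11.5 = 1.87
anchor → Form Q (Cohort 2): y = (9.5/6.3)(1.87 − 9.7) + 67.1 = 55.3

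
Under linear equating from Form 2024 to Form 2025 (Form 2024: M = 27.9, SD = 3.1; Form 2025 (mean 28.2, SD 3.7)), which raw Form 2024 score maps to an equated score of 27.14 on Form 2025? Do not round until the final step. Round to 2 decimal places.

Invert y = (SD_Y/SD_X)(x − M_X) + M_Y:
x = (SD_X/SD_Y)(y − M_Y) + M_X = (3.1/3.7)(27.14 − 28.2) + 27.9
x = 0.837838 × -1.060 + 27.9 = 27.01

27.01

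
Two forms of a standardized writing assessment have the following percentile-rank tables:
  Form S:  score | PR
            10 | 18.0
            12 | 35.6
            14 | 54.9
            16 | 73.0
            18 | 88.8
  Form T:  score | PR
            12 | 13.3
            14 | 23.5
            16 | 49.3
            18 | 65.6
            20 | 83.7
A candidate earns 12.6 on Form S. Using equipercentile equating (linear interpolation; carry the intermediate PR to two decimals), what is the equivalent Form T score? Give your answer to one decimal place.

15.4

PR of 12.6 on Form S: 35.6 + (12.6 − 12)/(14 − 12) × (54.9 − 35.6) = 41.39
On Form T, PR 41.39 falls between score 14 (PR 23.5) and 16 (PR 49.3).
Interpolate: 14 + (41.39 − 23.5)/(49.3 − 23.5) × (16 − 14) = 15.4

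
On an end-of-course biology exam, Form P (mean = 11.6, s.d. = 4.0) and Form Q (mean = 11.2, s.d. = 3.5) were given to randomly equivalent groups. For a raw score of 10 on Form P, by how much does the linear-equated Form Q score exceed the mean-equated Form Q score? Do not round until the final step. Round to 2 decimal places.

0.20

Mean-equated: 10 + (11.2 − 11.6) = 9.60
Linear-equated: (3.5/4.0)(10 − 11.6) + 11.2 = 9.800
Difference = 9.800 − 9.60 = 0.20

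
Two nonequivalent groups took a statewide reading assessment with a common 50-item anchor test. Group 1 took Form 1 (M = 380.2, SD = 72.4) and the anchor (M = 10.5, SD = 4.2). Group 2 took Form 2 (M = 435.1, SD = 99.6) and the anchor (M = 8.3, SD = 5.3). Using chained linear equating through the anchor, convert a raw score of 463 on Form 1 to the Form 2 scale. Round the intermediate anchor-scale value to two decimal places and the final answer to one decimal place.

Form 1 → anchor (Group 1): v = (4.2/72.4)(463 − 380.2) + 10.5 = 15.30
anchor → Form 2 (Group 2): y = (99.6/5.3)(15.30 − 8.3) + 435.1 = 566.6

566.6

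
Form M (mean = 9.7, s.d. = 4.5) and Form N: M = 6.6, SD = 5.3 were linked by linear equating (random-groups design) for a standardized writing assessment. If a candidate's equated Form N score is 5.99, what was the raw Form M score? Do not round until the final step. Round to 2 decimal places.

9.18

Invert y = (SD_Y/SD_X)(x − M_X) + M_Y:
x = (SD_X/SD_Y)(y − M_Y) + M_X = (4.5/5.3)(5.99 − 6.6) + 9.7
x = 0.849057 × -0.610 + 9.7 = 9.18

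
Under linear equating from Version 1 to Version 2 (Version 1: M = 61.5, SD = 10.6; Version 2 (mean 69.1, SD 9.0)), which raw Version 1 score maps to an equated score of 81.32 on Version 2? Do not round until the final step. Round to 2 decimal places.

Invert y = (SD_Y/SD_X)(x − M_X) + M_Y:
x = (SD_X/SD_Y)(y − M_Y) + M_X = (10.6/9.0)(81.32 − 69.1) + 61.5
x = 1.177778 × 12.220 + 61.5 = 75.89

75.89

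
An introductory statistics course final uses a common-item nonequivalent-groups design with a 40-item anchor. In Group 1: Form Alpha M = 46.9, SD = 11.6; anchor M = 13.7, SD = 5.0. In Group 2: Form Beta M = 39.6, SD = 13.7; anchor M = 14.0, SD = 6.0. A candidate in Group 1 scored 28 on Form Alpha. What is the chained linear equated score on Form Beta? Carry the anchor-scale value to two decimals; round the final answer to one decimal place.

20.3

Form Alpha → anchor (Group 1): v = (5.0/11.6)(28 − 46.9) + 13.7 = 5.55
anchor → Form Beta (Group 2): y = (13.7/6.0)(5.55 − 14.0) + 39.6 = 20.3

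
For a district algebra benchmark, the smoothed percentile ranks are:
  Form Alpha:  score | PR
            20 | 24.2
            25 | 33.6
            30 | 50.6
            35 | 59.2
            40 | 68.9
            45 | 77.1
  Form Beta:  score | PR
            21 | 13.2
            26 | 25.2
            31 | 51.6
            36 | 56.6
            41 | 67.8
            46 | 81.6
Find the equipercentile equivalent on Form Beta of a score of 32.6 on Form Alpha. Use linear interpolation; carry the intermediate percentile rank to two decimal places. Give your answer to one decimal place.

34.5

PR of 32.6 on Form Alpha: 50.6 + (32.6 − 30)/(35 − 30) × (59.2 − 50.6) = 55.07
On Form Beta, PR 55.07 falls between score 31 (PR 51.6) and 36 (PR 56.6).
Interpolate: 31 + (55.07 − 51.6)/(56.6 − 51.6) × (36 − 31) = 34.5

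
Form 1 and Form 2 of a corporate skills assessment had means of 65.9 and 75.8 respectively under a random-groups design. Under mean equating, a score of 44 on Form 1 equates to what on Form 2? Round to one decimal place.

53.9

Mean equating: y = x + (M_Y − M_X) = 44 + (75.8 − 65.9) = 53.9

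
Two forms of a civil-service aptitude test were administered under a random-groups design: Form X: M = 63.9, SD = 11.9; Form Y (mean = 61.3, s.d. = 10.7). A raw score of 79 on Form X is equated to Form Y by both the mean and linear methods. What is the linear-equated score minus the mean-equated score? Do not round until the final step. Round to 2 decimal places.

-1.52

Mean-equated: 79 + (61.3 − 63.9) = 76.40
Linear-equated: (10.7/11.9)(79 − 63.9) + 61.3 = 74.877
Difference = 74.877 − 76.40 = -1.52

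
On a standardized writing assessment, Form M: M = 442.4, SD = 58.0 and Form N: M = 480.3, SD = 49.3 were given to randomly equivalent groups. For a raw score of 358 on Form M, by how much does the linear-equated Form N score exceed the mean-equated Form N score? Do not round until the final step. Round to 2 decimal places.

Mean-equated: 358 + (480.3 − 442.4) = 395.90
Linear-equated: (49.3/58.0)(358 − 442.4) + 480.3 = 408.560
Difference = 408.560 − 395.90 = 12.66

12.66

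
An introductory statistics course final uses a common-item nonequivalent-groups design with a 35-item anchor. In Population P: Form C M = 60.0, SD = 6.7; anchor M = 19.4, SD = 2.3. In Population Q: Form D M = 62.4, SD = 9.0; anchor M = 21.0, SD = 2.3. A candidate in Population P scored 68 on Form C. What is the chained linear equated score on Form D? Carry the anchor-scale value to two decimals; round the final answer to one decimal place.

Form C → anchor (Population P): v = (2.3/6.7)(68 − 60.0) + 19.4 = 22.15
anchor → Form D (Population Q): y = (9.0/2.3)(22.15 − 21.0) + 62.4 = 66.9

66.9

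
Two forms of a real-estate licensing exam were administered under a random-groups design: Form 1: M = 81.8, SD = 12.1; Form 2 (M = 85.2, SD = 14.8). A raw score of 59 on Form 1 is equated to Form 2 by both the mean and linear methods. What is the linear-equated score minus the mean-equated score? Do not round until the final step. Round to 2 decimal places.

-5.09

Mean-equated: 59 + (85.2 − 81.8) = 62.40
Linear-equated: (14.8/12.1)(59 − 81.8) + 85.2 = 57.312
Difference = 57.312 − 62.40 = -5.09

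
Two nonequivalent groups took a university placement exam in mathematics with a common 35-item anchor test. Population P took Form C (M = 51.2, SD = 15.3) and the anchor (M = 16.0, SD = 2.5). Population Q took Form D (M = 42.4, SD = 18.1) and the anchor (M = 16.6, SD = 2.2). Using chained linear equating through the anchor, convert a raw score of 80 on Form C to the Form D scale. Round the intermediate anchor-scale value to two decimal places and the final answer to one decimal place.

76.2

Form C → anchor (Population P): v = (2.5/15.3)(80 − 51.2) + 16.0 = 20.71
anchor → Form D (Population Q): y = (18.1/2.2)(20.71 − 16.6) + 42.4 = 76.2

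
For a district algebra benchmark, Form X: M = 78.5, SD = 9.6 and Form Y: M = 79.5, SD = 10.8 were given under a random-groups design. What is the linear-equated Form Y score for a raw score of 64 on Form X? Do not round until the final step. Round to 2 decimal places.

63.19

Linear equating: y = (SD_Y/SD_X)(x − M_X) + M_Y
y = (10.8/9.6)(64 − 78.5) + 79.5
y = 1.125000 × -14.5 + 79.5 = -16.3125 + 79.5 = 63.19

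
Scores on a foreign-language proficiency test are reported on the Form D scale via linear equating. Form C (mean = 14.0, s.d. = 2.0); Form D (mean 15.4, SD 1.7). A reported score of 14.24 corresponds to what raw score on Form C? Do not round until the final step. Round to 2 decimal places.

12.64

Invert y = (SD_Y/SD_X)(x − M_X) + M_Y:
x = (SD_X/SD_Y)(y − M_Y) + M_X = (2.0/1.7)(14.24 − 15.4) + 14.0
x = 1.176471 × -1.160 + 14.0 = 12.64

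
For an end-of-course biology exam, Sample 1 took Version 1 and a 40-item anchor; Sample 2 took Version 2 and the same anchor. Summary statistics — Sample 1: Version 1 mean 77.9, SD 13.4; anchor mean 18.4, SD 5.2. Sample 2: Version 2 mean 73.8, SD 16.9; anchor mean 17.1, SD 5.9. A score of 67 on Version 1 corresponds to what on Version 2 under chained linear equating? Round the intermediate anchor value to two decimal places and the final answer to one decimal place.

65.4

Version 1 → anchor (Sample 1): v = (5.2/13.4)(67 − 77.9) + 18.4 = 14.17
anchor → Version 2 (Sample 2): y = (16.9/5.9)(14.17 − 17.1) + 73.8 = 65.4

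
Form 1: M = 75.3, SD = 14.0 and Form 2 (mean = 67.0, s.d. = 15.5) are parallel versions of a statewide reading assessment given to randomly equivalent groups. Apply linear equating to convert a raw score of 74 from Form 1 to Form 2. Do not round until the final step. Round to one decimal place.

65.6

Linear equating: y = (SD_Y/SD_X)(x − M_X) + M_Y
y = (15.5/14.0)(74 − 75.3) + 67.0
y = 1.107143 × -1.3 + 67.0 = -1.4393 + 67.0 = 65.6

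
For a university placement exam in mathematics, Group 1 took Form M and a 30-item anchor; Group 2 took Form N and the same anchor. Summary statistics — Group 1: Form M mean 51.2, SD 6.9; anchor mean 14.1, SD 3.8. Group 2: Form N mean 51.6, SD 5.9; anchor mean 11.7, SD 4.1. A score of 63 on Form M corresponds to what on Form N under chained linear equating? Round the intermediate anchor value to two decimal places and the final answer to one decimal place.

64.4

Form M → anchor (Group 1): v = (3.8/6.9)(63 − 51.2) + 14.1 = 20.60
anchor → Form N (Group 2): y = (5.9/4.1)(20.60 − 11.7) + 51.6 = 64.4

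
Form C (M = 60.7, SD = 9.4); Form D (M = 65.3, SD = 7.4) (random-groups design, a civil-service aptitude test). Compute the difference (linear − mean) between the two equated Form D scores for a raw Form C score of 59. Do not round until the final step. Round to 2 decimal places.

Mean-equated: 59 + (65.3 − 60.7) = 63.60
Linear-equated: (7.4/9.4)(59 − 60.7) + 65.3 = 63.962
Difference = 63.962 − 63.60 = 0.36

0.36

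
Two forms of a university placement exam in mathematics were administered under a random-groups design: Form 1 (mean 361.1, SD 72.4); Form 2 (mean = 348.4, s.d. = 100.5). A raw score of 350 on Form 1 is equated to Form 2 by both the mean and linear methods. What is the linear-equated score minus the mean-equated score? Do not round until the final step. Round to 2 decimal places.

-4.31

Mean-equated: 350 + (348.4 − 361.1) = 337.30
Linear-equated: (100.5/72.4)(350 − 361.1) + 348.4 = 332.992
Difference = 332.992 − 337.30 = -4.31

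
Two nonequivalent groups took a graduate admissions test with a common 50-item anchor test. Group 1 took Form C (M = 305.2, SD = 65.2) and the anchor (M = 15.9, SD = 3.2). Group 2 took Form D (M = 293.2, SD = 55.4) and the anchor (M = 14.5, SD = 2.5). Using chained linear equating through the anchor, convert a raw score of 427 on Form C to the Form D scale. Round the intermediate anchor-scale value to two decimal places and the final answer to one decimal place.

Form C → anchor (Group 1): v = (3.2/65.2)(427 − 305.2) + 15.9 = 21.88
anchor → Form D (Group 2): y = (55.4/2.5)(21.88 − 14.5) + 293.2 = 456.7

456.7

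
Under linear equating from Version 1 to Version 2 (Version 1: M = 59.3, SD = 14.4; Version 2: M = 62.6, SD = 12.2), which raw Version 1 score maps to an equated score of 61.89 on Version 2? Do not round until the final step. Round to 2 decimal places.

Invert y = (SD_Y/SD_X)(x − M_X) + M_Y:
x = (SD_X/SD_Y)(y − M_Y) + M_X = (14.4/12.2)(61.89 − 62.6) + 59.3
x = 1.180328 × -0.710 + 59.3 = 58.46

58.46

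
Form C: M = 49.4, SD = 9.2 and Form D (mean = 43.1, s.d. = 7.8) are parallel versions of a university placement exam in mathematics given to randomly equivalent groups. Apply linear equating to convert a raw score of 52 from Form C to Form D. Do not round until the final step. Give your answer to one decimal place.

Linear equating: y = (SD_Y/SD_X)(x − M_X) + M_Y
y = (7.8/9.2)(52 − 49.4) + 43.1
y = 0.847826 × 2.6 + 43.1 = 2.2043 + 43.1 = 45.3

45.3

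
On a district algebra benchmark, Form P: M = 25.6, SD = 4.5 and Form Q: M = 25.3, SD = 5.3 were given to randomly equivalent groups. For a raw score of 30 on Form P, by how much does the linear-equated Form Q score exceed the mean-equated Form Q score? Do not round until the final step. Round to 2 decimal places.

0.78

Mean-equated: 30 + (25.3 − 25.6) = 29.70
Linear-equated: (5.3/4.5)(30 − 25.6) + 25.3 = 30.482
Difference = 30.482 − 29.70 = 0.78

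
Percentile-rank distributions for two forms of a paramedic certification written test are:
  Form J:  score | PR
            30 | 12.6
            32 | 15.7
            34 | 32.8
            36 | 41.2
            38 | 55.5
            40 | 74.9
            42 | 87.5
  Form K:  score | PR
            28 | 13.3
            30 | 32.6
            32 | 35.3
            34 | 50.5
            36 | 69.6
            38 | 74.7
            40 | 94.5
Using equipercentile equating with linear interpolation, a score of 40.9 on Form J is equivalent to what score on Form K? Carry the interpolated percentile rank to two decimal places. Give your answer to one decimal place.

38.6

PR of 40.9 on Form J: 74.9 + (40.9 − 40)/(42 − 40) × (87.5 − 74.9) = 80.57
On Form K, PR 80.57 falls between score 38 (PR 74.7) and 40 (PR 94.5).
Interpolate: 38 + (80.57 − 74.7)/(94.5 − 74.7) × (40 − 38) = 38.6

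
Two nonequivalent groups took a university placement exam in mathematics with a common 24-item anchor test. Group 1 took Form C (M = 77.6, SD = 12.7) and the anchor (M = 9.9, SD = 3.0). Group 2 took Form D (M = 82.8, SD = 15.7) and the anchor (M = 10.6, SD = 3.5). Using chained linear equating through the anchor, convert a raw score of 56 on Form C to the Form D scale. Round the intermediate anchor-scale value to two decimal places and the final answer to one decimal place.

Form C → anchor (Group 1): v = (3.0/12.7)(56 − 77.6) + 9.9 = 4.80
anchor → Form D (Group 2): y = (15.7/3.5)(4.80 − 10.6) + 82.8 = 56.8

56.8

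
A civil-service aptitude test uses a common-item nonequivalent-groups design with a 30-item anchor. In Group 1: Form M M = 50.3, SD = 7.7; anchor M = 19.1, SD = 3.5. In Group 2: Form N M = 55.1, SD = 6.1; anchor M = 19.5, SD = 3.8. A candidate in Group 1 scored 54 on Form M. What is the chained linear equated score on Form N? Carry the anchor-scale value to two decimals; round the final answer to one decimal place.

Form M → anchor (Group 1): v = (3.5/7.7)(54 − 50.3) + 19.1 = 20.78
anchor → Form N (Group 2): y = (6.1/3.8)(20.78 − 19.5) + 55.1 = 57.2

57.2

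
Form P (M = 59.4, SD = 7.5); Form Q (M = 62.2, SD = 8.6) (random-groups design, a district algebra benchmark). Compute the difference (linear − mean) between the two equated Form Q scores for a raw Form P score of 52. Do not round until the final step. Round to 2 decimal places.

Mean-equated: 52 + (62.2 − 59.4) = 54.80
Linear-equated: (8.6/7.5)(52 − 59.4) + 62.2 = 53.715
Difference = 53.715 − 54.80 = -1.09

-1.09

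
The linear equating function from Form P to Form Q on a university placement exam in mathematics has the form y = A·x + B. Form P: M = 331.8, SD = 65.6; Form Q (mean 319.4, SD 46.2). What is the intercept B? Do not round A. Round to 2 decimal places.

85.72

A = SD_Y / SD_X = 46.2 / 65.6 = 0.704268
B = M_Y − A·M_X = 319.4 − 0.704268 × 331.8 = 85.72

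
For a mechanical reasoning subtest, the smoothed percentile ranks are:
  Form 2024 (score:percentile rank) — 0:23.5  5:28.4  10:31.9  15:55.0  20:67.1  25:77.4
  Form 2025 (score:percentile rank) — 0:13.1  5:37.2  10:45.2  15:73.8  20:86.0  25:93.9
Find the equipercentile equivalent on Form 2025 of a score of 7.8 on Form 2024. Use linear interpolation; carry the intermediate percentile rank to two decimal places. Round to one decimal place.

3.6

PR of 7.8 on Form 2024: 28.4 + (7.8 − 5)/(10 − 5) × (31.9 − 28.4) = 30.36
On Form 2025, PR 30.36 falls between score 0 (PR 13.1) and 5 (PR 37.2).
Interpolate: 0 + (30.36 − 13.1)/(37.2 − 13.1) × (5 − 0) = 3.6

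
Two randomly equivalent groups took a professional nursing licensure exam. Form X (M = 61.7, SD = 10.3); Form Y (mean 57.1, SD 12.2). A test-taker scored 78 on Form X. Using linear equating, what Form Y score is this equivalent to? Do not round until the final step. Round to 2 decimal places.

76.41

Linear equating: y = (SD_Y/SD_X)(x − M_X) + M_Y
y = (12.2/10.3)(78 − 61.7) + 57.1
y = 1.184466 × 16.3 + 57.1 = 19.3068 + 57.1 = 76.41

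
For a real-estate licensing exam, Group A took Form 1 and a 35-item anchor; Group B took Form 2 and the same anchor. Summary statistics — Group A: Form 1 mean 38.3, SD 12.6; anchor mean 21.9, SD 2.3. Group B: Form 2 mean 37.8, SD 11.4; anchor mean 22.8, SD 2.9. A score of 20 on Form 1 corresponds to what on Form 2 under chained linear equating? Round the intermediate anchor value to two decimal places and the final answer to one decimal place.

21.1

Form 1 → anchor (Group A): v = (2.3/12.6)(20 − 38.3) + 21.9 = 18.56
anchor → Form 2 (Group B): y = (11.4/2.9)(18.56 − 22.8) + 37.8 = 21.1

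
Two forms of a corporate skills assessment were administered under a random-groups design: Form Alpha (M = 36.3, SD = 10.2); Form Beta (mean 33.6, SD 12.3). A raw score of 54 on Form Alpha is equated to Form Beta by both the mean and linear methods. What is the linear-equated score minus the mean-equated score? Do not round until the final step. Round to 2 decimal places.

Mean-equated: 54 + (33.6 − 36.3) = 51.30
Linear-equated: (12.3/10.2)(54 − 36.3) + 33.6 = 54.944
Difference = 54.944 − 51.30 = 3.64

3.64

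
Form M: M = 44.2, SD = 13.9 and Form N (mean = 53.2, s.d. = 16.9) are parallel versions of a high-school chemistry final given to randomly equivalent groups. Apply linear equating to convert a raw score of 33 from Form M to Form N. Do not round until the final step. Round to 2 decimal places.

Linear equating: y = (SD_Y/SD_X)(x − M_X) + M_Y
y = (16.9/13.9)(33 − 44.2) + 53.2
y = 1.215827 × -11.2 + 53.2 = -13.6173 + 53.2 = 39.58

39.58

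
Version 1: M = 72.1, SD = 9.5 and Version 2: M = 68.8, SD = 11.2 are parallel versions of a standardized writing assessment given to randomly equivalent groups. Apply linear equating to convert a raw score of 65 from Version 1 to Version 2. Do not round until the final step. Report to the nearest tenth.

Linear equating: y = (SD_Y/SD_X)(x − M_X) + M_Y
y = (11.2/9.5)(65 − 72.1) + 68.8
y = 1.178947 × -7.1 + 68.8 = -8.3705 + 68.8 = 60.4

60.4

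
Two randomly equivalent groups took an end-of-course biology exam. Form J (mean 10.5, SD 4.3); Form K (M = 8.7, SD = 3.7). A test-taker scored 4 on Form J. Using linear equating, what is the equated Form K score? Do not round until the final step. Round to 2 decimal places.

Linear equating: y = (SD_Y/SD_X)(x − M_X) + M_Y
y = (3.7/4.3)(4 − 10.5) + 8.7
y = 0.860465 × -6.5 + 8.7 = -5.5930 + 8.7 = 3.11

3.11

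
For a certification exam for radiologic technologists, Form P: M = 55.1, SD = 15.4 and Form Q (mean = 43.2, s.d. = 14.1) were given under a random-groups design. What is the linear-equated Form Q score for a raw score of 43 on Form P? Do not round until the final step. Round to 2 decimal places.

Linear equating: y = (SD_Y/SD_X)(x − M_X) + M_Y
y = (14.1/15.4)(43 − 55.1) + 43.2
y = 0.915584 × -12.1 + 43.2 = -11.0786 + 43.2 = 32.12

32.12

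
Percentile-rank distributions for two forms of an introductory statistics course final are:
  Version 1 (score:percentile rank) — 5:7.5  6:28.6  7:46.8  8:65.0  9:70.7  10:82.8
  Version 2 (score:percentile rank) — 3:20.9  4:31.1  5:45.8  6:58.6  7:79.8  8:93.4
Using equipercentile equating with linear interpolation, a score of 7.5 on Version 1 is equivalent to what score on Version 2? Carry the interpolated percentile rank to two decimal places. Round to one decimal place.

PR of 7.5 on Version 1: 46.8 + (7.5 − 7)/(8 − 7) × (65.0 − 46.8) = 55.90
On Version 2, PR 55.90 falls between score 5 (PR 45.8) and 6 (PR 58.6).
Interpolate: 5 + (55.90 − 45.8)/(58.6 − 45.8) × (6 − 5) = 5.8

5.8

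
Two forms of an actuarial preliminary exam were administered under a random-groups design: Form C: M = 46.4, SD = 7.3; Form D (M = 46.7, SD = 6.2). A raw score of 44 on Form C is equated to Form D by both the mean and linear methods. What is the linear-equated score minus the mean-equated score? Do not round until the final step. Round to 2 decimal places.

Mean-equated: 44 + (46.7 − 46.4) = 44.30
Linear-equated: (6.2/7.3)(44 − 46.4) + 46.7 = 44.662
Difference = 44.662 − 44.30 = 0.36

0.36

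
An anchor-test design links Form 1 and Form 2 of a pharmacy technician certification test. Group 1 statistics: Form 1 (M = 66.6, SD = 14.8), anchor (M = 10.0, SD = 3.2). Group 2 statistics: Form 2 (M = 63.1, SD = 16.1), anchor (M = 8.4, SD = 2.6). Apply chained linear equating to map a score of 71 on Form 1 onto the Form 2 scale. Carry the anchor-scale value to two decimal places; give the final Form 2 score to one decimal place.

78.9

Form 1 → anchor (Group 1): v = (3.2/14.8)(71 − 66.6) + 10.0 = 10.95
anchor → Form 2 (Group 2): y = (16.1/2.6)(10.95 − 8.4) + 63.1 = 78.9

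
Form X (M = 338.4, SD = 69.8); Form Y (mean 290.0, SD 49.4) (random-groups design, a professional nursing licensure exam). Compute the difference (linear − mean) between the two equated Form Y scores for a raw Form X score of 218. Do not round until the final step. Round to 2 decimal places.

Mean-equated: 218 + (290.0 − 338.4) = 169.60
Linear-equated: (49.4/69.8)(218 − 338.4) + 290.0 = 204.789
Difference = 204.789 − 169.60 = 35.19

35.19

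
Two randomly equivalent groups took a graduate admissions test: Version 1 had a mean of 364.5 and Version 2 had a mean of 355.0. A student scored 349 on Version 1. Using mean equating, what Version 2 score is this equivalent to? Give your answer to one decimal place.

339.5

Mean equating: y = x + (M_Y − M_X) = 349 + (355.0 − 364.5) = 339.5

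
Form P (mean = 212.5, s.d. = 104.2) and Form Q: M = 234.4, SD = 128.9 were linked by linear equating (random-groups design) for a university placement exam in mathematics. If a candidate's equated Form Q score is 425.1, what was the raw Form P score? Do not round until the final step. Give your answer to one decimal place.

366.7

Invert y = (SD_Y/SD_X)(x − M_X) + M_Y:
x = (SD_X/SD_Y)(y − M_Y) + M_X = (104.2/128.9)(425.1 − 234.4) + 212.5
x = 0.808379 × 190.700 + 212.5 = 366.7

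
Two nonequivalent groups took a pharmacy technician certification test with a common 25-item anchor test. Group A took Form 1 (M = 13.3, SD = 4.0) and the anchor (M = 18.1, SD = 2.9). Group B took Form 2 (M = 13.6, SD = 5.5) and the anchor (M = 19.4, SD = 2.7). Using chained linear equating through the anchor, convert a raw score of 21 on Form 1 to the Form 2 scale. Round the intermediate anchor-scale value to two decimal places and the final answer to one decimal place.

Form 1 → anchor (Group A): v = (2.9/4.0)(21 − 13.3) + 18.1 = 23.68
anchor → Form 2 (Group B): y = (5.5/2.7)(23.68 − 19.4) + 13.6 = 22.3

22.3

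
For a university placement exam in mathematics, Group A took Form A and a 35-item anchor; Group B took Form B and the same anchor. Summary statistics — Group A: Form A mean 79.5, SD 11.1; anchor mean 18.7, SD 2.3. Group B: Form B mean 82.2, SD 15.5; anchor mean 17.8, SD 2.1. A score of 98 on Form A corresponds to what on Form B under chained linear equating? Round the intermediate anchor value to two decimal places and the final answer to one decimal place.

117.1

Form A → anchor (Group A): v = (2.3/11.1)(98 − 79.5) + 18.7 = 22.53
anchor → Form B (Group B): y = (15.5/2.1)(22.53 − 17.8) + 82.2 = 117.1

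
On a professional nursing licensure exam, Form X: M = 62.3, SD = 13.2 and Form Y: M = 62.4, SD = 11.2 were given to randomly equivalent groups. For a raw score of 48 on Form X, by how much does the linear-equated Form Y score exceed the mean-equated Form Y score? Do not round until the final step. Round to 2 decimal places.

2.17

Mean-equated: 48 + (62.4 − 62.3) = 48.10
Linear-equated: (11.2/13.2)(48 − 62.3) + 62.4 = 50.267
Difference = 50.267 − 48.10 = 2.17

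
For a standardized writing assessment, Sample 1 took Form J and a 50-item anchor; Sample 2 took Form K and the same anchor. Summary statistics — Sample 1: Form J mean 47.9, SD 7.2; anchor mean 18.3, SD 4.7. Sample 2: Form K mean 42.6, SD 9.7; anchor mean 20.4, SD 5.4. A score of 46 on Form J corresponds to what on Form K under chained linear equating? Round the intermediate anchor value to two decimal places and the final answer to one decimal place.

36.6

Form J → anchor (Sample 1): v = (4.7/7.2)(46 − 47.9) + 18.3 = 17.06
anchor → Form K (Sample 2): y = (9.7/5.4)(17.06 − 20.4) + 42.6 = 36.6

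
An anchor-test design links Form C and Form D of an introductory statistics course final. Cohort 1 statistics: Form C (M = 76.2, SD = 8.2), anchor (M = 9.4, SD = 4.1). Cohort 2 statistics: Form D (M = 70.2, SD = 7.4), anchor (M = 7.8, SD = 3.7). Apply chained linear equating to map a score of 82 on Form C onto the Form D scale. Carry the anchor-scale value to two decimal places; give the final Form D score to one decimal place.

79.2

Form C → anchor (Cohort 1): v = (4.1/8.2)(82 − 76.2) + 9.4 = 12.30
anchor → Form D (Cohort 2): y = (7.4/3.7)(12.30 − 7.8) + 70.2 = 79.2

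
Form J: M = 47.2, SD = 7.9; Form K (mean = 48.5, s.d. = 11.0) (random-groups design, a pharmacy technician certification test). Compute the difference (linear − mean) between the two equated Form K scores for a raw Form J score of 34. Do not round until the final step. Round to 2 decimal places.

-5.18

Mean-equated: 34 + (48.5 − 47.2) = 35.30
Linear-equated: (11.0/7.9)(34 − 47.2) + 48.5 = 30.120
Difference = 30.120 − 35.30 = -5.18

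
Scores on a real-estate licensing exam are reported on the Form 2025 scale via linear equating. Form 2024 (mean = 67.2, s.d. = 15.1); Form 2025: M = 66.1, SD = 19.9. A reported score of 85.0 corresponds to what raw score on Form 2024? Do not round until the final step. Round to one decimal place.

Invert y = (SD_Y/SD_X)(x − M_X) + M_Y:
x = (SD_X/SD_Y)(y − M_Y) + M_X = (15.1/19.9)(85.0 − 66.1) + 67.2
x = 0.758794 × 18.900 + 67.2 = 81.5

81.5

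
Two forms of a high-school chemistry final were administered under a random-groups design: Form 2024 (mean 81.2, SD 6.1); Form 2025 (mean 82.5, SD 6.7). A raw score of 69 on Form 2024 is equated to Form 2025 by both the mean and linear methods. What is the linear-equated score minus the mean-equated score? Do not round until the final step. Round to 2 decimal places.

-1.20

Mean-equated: 69 + (82.5 − 81.2) = 70.30
Linear-equated: (6.7/6.1)(69 − 81.2) + 82.5 = 69.100
Difference = 69.100 − 70.30 = -1.20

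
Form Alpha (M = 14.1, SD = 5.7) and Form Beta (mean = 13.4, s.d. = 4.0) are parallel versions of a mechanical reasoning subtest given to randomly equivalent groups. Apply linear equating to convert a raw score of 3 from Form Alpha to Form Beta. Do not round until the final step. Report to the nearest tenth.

Linear equating: y = (SD_Y/SD_X)(x − M_X) + M_Y
y = (4.0/5.7)(3 − 14.1) + 13.4
y = 0.701754 × -11.1 + 13.4 = -7.7895 + 13.4 = 5.6

5.6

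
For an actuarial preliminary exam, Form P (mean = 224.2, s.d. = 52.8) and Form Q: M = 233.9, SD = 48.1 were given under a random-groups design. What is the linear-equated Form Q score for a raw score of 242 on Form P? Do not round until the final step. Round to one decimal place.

250.1

Linear equating: y = (SD_Y/SD_X)(x − M_X) + M_Y
y = (48.1/52.8)(242 − 224.2) + 233.9
y = 0.910985 × 17.8 + 233.9 = 16.2155 + 233.9 = 250.1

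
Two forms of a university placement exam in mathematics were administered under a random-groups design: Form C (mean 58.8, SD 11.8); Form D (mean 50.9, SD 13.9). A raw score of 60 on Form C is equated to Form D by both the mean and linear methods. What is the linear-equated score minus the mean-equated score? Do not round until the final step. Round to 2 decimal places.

0.21

Mean-equated: 60 + (50.9 − 58.8) = 52.10
Linear-equated: (13.9/11.8)(60 − 58.8) + 50.9 = 52.314
Difference = 52.314 − 52.10 = 0.21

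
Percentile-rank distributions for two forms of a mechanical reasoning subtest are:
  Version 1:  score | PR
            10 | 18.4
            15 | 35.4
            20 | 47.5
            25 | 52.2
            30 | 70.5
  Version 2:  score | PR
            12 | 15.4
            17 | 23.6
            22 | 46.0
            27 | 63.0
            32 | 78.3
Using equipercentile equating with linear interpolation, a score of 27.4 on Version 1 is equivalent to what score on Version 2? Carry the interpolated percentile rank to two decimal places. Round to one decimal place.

26.4

PR of 27.4 on Version 1: 52.2 + (27.4 − 25)/(30 − 25) × (70.5 − 52.2) = 60.98
On Version 2, PR 60.98 falls between score 22 (PR 46.0) and 27 (PR 63.0).
Interpolate: 22 + (60.98 − 46.0)/(63.0 − 46.0) × (27 − 22) = 26.4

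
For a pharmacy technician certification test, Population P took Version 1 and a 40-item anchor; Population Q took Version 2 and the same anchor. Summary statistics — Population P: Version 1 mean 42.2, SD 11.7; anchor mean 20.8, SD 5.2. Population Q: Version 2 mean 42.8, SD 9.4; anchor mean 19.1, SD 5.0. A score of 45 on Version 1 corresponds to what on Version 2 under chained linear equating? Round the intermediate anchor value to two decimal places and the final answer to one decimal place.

Version 1 → anchor (Population P): v = (5.2/11.7)(45 − 42.2) + 20.8 = 22.04
anchor → Version 2 (Population Q): y = (9.4/5.0)(22.04 − 19.1) + 42.8 = 48.3

48.3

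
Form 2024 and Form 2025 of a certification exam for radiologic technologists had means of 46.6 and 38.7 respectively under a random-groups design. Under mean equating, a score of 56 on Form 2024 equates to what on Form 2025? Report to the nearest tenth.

Mean equating: y = x + (M_Y − M_X) = 56 + (38.7 − 46.6) = 48.1

48.1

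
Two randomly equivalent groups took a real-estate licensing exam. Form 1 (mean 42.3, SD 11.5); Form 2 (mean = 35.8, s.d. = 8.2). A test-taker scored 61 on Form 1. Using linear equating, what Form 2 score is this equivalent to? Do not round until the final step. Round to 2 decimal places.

Linear equating: y = (SD_Y/SD_X)(x − M_X) + M_Y
y = (8.2/11.5)(61 − 42.3) + 35.8
y = 0.713043 × 18.7 + 35.8 = 13.3339 + 35.8 = 49.13

49.13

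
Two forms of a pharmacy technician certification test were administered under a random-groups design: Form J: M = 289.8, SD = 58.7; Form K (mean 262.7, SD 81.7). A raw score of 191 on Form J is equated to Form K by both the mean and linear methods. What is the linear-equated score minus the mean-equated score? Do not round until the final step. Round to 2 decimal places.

Mean-equated: 191 + (262.7 − 289.8) = 163.90
Linear-equated: (81.7/58.7)(191 − 289.8) + 262.7 = 125.188
Difference = 125.188 − 163.90 = -38.71

-38.71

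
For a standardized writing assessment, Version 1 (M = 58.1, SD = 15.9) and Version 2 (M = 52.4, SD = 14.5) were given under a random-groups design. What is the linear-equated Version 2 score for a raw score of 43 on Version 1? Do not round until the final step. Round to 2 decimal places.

38.63

Linear equating: y = (SD_Y/SD_X)(x − M_X) + M_Y
y = (14.5/15.9)(43 − 58.1) + 52.4
y = 0.911950 × -15.1 + 52.4 = -13.7704 + 52.4 = 38.63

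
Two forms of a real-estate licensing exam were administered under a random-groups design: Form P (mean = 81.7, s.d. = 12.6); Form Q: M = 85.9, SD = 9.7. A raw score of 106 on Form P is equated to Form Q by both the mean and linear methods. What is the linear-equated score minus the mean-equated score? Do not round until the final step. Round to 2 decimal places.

-5.59

Mean-equated: 106 + (85.9 − 81.7) = 110.20
Linear-equated: (9.7/12.6)(106 − 81.7) + 85.9 = 104.607
Difference = 104.607 − 110.20 = -5.59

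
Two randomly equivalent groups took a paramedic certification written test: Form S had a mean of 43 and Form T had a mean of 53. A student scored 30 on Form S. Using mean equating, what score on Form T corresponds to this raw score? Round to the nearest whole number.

Mean equating: y = x + (M_Y − M_X) = 30 + (53 − 43) = 40

40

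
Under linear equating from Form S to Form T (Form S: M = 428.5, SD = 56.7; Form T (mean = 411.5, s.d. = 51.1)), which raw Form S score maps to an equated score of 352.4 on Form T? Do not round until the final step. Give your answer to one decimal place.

362.9

Invert y = (SD_Y/SD_X)(x − M_X) + M_Y:
x = (SD_X/SD_Y)(y − M_Y) + M_X = (56.7/51.1)(352.4 − 411.5) + 428.5
x = 1.109589 × -59.100 + 428.5 = 362.9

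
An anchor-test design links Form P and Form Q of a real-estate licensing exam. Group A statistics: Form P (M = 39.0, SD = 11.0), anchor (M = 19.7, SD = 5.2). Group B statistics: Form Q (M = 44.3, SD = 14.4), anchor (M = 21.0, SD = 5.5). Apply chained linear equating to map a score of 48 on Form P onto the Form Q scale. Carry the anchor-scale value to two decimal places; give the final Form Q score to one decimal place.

52.0

Form P → anchor (Group A): v = (5.2/11.0)(48 − 39.0) + 19.7 = 23.95
anchor → Form Q (Group B): y = (14.4/5.5)(23.95 − 21.0) + 44.3 = 52.0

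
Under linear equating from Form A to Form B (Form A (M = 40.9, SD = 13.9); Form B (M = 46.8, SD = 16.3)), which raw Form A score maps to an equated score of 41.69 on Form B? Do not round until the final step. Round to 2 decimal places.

36.54

Invert y = (SD_Y/SD_X)(x − M_X) + M_Y:
x = (SD_X/SD_Y)(y − M_Y) + M_X = (13.9/16.3)(41.69 − 46.8) + 40.9
x = 0.852761 × -5.110 + 40.9 = 36.54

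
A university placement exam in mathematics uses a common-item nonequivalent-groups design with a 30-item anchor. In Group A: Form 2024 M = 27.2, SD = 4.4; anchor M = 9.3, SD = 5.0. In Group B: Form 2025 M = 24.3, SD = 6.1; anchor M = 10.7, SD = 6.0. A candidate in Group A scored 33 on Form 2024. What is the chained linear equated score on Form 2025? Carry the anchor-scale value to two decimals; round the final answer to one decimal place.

Form 2024 → anchor (Group A): v = (5.0/4.4)(33 − 27.2) + 9.3 = 15.89
anchor → Form 2025 (Group B): y = (6.1/6.0)(15.89 − 10.7) + 24.3 = 29.6

29.6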